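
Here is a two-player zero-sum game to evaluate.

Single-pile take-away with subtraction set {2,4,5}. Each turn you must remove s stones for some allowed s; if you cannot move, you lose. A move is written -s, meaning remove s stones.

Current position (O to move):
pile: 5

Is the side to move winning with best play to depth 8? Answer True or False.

[5] O move#1: -2:-1/3, -4:+1/1*, -5:+1/0
[1] end (terminal -1, X#2); searched 5 to 8

O winning at [5]: True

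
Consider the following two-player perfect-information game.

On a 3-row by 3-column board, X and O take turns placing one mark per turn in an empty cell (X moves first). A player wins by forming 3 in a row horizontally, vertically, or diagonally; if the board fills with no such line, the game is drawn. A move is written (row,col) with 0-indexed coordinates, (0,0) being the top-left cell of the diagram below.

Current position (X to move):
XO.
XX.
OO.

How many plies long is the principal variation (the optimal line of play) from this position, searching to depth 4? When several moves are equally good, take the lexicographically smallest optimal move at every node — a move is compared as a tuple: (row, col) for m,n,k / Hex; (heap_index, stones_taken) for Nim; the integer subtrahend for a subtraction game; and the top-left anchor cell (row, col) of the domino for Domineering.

[XO./XX./OO.] X move#1: (0,2):-1/XOX/XX./OO., (1,2):+1/XO./XXX/OO.*, (2,2):+1/XO./XX./OOX
[XO./XXX/OO.] end (terminal -1, O#2); searched XO./XX./OO. to 4

PV length from [XO./XX./OO.]: 1 ply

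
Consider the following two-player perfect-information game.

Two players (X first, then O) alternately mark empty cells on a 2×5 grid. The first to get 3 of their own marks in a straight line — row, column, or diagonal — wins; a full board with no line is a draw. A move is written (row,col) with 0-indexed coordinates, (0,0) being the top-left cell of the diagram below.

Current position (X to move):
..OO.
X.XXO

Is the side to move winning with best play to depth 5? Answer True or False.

X winning at [..OO./X.XXO]: True

ply 1, X at ..OO./X.XXO | (0,0)=-1→X.OO./X.XXO; (0,1)=-1→.XOO./X.XXO; (0,4)=-1→..OOX/X.XXO; (1,1)=+1→..OO./XXXXO*
ply 2: ..OO./XXXXO is terminal -1 (O); from ..OO./X.XXO depth 5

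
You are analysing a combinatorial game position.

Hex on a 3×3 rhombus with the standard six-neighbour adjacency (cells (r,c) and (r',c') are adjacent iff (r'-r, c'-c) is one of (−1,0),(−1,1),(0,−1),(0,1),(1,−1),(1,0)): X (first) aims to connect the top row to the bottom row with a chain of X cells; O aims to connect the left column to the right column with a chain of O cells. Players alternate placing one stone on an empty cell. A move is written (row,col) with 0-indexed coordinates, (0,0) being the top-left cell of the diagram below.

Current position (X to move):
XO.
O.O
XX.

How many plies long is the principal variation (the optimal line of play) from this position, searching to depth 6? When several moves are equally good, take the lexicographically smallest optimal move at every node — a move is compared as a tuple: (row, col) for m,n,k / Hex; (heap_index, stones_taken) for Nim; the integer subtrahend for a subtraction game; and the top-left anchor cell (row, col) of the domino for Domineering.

PV length from [XO./O.O/XX.]: 2 plies

p1 X@[XO./O.O/XX.]: (0,2)[XOX/O.O/XX.]-1* (1,1)[XO./OXO/XX.]-1 (2,2)[XO./O.O/XXX]-1
p2 O@[XOX/O.O/XX.]: (1,1)[XOX/OOO/XX.]+1* (2,2)[XOX/O.O/XXO]-1
p3 X@[XOX/OOO/XX.] terminal -1; root [XO./O.O/XX.] d6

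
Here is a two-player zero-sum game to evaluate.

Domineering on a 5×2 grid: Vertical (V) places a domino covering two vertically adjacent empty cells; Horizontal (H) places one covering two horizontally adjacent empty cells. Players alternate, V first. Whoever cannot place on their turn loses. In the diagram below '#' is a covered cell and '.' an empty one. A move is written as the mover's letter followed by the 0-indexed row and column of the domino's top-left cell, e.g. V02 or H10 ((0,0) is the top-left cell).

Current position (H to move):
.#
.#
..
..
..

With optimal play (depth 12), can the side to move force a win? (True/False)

p1 H@[.#/.#/../../..]: H20[.#/.#/##/../..]-1 H30[.#/.#/../##/..]+1* H40[.#/.#/../../##]-1
p2 V@[.#/.#/../##/..]: V00[##/##/../##/..]-1* V10[.#/##/#./##/..]-1
p3 H@[##/##/../##/..]: H20[##/##/##/##/..]+1* H40[##/##/../##/##]+1
p4 V@[##/##/##/##/..] terminal -1; root [.#/.#/../../..] d12

H winning at [.#/.#/../../..]: True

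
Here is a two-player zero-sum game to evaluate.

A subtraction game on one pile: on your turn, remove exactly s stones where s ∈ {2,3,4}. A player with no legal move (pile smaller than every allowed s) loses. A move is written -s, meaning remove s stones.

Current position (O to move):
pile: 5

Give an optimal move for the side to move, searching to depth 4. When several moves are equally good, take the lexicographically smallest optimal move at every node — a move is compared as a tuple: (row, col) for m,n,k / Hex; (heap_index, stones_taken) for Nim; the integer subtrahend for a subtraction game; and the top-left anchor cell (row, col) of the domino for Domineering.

p1 O@[5]: -2[3]-1 -3[2]-1 -4[1]+1*
p2 X@[1] terminal -1; root [5] d4

O's best at [5]: -4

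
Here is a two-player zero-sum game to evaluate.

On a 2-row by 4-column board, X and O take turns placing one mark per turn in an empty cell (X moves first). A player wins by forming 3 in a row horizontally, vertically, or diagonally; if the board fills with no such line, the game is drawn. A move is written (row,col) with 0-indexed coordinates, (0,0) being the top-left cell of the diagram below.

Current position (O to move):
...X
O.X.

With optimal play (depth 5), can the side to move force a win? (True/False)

O winning at [...X/O.X.]: False

[...X/O.X.] O move#1: (0,0):+0/O..X/O.X.*, (0,1):+0/.O.X/O.X., (0,2):+0/..OX/O.X., (1,1):+0/...X/OOX., (1,3):+0/...X/O.XO
[O..X/O.X.] X move#2: (0,1):+0/OX.X/O.X.*, (0,2):+0/O.XX/O.X., (1,1):+0/O..X/OXX., (1,3):+0/O..X/O.XX
[OX.X/O.X.] O move#3: (0,2):+0/OXOX/O.X.*, (1,1):-1/OX.X/OOX., (1,3):-1/OX.X/O.XO
[OXOX/O.X.] X move#4: (1,1):+0/OXOX/OXX.*, (1,3):+0/OXOX/O.XX
[OXOX/OXX.] O move#5: (1,3):+0/OXOX/OXXO*
[OXOX/OXXO] end (terminal +0, X#6); searched ...X/O.X. to 5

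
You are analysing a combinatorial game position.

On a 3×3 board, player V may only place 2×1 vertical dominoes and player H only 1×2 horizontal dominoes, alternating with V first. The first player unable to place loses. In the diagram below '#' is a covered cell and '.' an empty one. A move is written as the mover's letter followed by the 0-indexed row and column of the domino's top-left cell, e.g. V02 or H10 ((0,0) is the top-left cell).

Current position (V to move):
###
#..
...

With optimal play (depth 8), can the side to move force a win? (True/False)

V winning at [###/#../...]: True

[###/#../...] V move#1: V11:+1/###/##./.#.*, V12:-1/###/#.#/..#
[###/##./.#.] end (terminal -1, H#2); searched ###/#../... to 8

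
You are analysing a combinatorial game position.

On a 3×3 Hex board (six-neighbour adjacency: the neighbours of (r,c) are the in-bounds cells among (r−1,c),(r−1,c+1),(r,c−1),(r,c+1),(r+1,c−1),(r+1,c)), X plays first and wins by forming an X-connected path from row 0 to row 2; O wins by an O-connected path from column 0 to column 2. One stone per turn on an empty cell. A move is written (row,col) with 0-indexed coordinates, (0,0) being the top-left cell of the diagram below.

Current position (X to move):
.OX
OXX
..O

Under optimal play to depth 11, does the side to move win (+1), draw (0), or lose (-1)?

value(.OX/OXX/..O, X) = +1

[.OX/OXX/..O] X move#1: (0,0):+1/XOX/OXX/..O*, (2,0):+1/.OX/OXX/X.O, (2,1):+1/.OX/OXX/.XO
[XOX/OXX/..O] O move#2: (2,0):-1/XOX/OXX/O.O*, (2,1):-1/XOX/OXX/.OO
[XOX/OXX/O.O] X move#3: (2,1):+1/XOX/OXX/OXO*
[XOX/OXX/OXO] end (terminal -1, O#4); searched .OX/OXX/..O to 11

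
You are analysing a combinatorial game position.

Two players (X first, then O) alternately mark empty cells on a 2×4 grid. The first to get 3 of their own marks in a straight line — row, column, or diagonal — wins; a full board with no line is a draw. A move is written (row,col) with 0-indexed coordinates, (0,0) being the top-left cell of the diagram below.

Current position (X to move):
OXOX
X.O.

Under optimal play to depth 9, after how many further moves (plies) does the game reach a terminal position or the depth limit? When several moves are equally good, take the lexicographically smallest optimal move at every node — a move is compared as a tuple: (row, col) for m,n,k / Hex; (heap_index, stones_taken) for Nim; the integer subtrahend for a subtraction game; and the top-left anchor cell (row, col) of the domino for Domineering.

p1 X@[OXOX/X.O.]: (1,1)[OXOX/XXO.]+0* (1,3)[OXOX/X.OX]+0
p2 O@[OXOX/XXO.]: (1,3)[OXOX/XXOO]+0*
p3 X@[OXOX/XXOO] terminal +0; root [OXOX/X.O.] d9

PV length from [OXOX/X.O.]: 2 plies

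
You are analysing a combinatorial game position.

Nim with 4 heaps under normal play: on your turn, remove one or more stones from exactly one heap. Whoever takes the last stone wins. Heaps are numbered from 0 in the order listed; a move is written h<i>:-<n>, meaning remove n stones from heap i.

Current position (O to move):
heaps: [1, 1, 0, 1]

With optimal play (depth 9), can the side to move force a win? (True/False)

O winning at [(1,1,0,1)]: True

[(1,1,0,1)] O move#1: h0:-1:+1/(0,1,0,1)*, h1:-1:+1/(1,0,0,1), h3:-1:+1/(1,1,0,0)
[(0,1,0,1)] X move#2: h1:-1:-1/(0,0,0,1)*, h3:-1:-1/(0,1,0,0)
[(0,0,0,1)] O move#3: h3:-1:+1/(0,0,0,0)*
[(0,0,0,0)] end (terminal -1, X#4); searched (1,1,0,1) to 9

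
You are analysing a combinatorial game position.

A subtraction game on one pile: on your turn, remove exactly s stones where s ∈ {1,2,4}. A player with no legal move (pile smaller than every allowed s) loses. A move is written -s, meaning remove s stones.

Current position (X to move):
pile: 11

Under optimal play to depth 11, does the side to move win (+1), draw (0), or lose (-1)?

ply 1, X at 11 | -1=-1→10; -2=+1→9*; -4=-1→7
ply 2, O at 9 | -1=-1→8*; -2=-1→7; -4=-1→5
ply 3, X at 8 | -1=-1→7; -2=+1→6*; -4=-1→4
ply 4, O at 6 | -1=-1→5*; -2=-1→4; -4=-1→2
ply 5, X at 5 | -1=-1→4; -2=+1→3*; -4=-1→1
ply 6, O at 3 | -1=-1→2*; -2=-1→1
ply 7, X at 2 | -1=-1→1; -2=+1→0*
ply 8: 0 is terminal -1 (O); from 11 depth 11

value(11, X) = +1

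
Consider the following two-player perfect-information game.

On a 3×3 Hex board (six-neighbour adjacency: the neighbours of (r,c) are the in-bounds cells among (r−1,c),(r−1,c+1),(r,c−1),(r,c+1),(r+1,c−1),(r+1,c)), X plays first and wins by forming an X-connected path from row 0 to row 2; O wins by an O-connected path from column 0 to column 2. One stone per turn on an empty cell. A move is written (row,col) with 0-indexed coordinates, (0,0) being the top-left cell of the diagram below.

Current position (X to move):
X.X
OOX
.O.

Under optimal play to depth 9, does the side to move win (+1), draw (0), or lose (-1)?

value(X.X/OOX/.O., X) = +1

p1 X@[X.X/OOX/.O.]: (0,1)[XXX/OOX/.O.]-1 (2,0)[X.X/OOX/XO.]-1 (2,2)[X.X/OOX/.OX]+1*
p2 O@[X.X/OOX/.OX] terminal -1; root [X.X/OOX/.O.] d9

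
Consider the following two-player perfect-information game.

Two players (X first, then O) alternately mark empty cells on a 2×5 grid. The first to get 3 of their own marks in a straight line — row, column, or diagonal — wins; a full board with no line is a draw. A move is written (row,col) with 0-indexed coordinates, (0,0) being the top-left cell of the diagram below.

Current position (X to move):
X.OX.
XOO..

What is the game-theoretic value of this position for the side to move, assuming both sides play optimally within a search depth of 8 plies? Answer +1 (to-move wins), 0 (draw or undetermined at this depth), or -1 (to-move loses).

[X.OX./XOO..] X move#1: (0,1):-1/XXOX./XOO.., (0,4):-1/X.OXX/XOO.., (1,3):+0/X.OX./XOOX.*, (1,4):-1/X.OX./XOO.X
[X.OX./XOOX.] O move#2: (0,1):+0/XOOX./XOOX.*, (0,4):+0/X.OXO/XOOX., (1,4):+0/X.OX./XOOXO
[XOOX./XOOX.] X move#3: (0,4):+0/XOOXX/XOOX.*, (1,4):+0/XOOX./XOOXX
[XOOXX/XOOX.] O move#4: (1,4):+0/XOOXX/XOOXO*
[XOOXX/XOOXO] end (terminal +0, X#5); searched X.OX./XOO.. to 8

value(X.OX./XOO.., X) = 0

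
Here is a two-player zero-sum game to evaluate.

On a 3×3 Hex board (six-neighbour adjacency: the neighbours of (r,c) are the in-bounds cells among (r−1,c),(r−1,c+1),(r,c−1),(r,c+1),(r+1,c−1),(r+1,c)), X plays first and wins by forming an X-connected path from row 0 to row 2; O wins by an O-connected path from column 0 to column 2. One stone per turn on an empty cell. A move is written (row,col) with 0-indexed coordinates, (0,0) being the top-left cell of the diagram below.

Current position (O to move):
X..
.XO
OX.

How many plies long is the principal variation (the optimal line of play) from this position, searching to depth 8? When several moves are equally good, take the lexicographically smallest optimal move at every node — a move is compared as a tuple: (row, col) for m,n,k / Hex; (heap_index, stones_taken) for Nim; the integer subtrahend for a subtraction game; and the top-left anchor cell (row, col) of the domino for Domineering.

PV length from [X../.XO/OX.]: 2 plies

p1 O@[X../.XO/OX.]: (0,1)[XO./.XO/OX.]-1* (0,2)[X.O/.XO/OX.]-1 (1,0)[X../OXO/OX.]-1 (2,2)[X../.XO/OXO]-1
p2 X@[XO./.XO/OX.]: (0,2)[XOX/.XO/OX.]+1* (1,0)[XO./XXO/OX.]+1 (2,2)[XO./.XO/OXX]+1
p3 O@[XOX/.XO/OX.] terminal -1; root [X../.XO/OX.] d8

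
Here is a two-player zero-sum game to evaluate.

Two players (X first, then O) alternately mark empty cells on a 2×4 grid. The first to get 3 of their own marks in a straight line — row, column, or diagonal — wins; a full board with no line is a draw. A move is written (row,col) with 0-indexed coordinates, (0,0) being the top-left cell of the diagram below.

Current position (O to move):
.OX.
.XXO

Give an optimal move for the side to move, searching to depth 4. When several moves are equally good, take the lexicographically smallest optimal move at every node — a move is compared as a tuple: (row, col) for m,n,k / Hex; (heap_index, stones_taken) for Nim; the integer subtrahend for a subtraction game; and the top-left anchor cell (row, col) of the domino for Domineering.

p1 O@[.OX./.XXO]: (0,0)[OOX./.XXO]-1 (0,3)[.OXO/.XXO]-1 (1,0)[.OX./OXXO]+0*
p2 X@[.OX./OXXO]: (0,0)[XOX./OXXO]+0* (0,3)[.OXX/OXXO]+0
p3 O@[XOX./OXXO]: (0,3)[XOXO/OXXO]+0*
p4 X@[XOXO/OXXO] terminal +0; root [.OX./.XXO] d4

O's best at [.OX./.XXO]: (1,0)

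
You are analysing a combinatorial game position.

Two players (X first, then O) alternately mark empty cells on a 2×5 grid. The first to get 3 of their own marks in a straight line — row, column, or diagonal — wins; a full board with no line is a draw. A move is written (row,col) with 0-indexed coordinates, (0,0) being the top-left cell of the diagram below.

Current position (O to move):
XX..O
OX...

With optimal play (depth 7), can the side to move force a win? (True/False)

O winning at [XX..O/OX...]: False

p1 O@[XX..O/OX...]: (0,2)[XXO.O/OX...]+0* (0,3)[XX.OO/OX...]-1 (1,2)[XX..O/OXO..]-1 (1,3)[XX..O/OX.O.]-1 (1,4)[XX..O/OX..O]-1
p2 X@[XXO.O/OX...]: (0,3)[XXOXO/OX...]+0* (1,2)[XXO.O/OXX..]-1 (1,3)[XXO.O/OX.X.]-1 (1,4)[XXO.O/OX..X]-1
p3 O@[XXOXO/OX...]: (1,2)[XXOXO/OXO..]+0* (1,3)[XXOXO/OX.O.]+0 (1,4)[XXOXO/OX..O]+0
p4 X@[XXOXO/OXO..]: (1,3)[XXOXO/OXOX.]+0* (1,4)[XXOXO/OXO.X]+0
p5 O@[XXOXO/OXOX.]: (1,4)[XXOXO/OXOXO]+0*
p6 X@[XXOXO/OXOXO] terminal +0; root [XX..O/OX...] d7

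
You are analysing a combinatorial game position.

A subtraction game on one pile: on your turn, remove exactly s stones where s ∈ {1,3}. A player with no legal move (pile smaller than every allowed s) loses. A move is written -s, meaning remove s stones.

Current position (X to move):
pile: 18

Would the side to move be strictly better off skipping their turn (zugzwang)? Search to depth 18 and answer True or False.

zugzwang(18, X) = True

ply 1, X at 18 | -1=-1→17*; -3=-1→15
ply 2, O at 17 | -1=+1→16*; -3=+1→14
ply 3, X at 16 | -1=-1→15*; -3=-1→13
ply 4, O at 15 | -1=+1→14*; -3=+1→12
ply 5, X at 14 | -1=-1→13*; -3=-1→11
ply 6, O at 13 | -1=+1→12*; -3=+1→10
ply 7, X at 12 | -1=-1→11*; -3=-1→9
ply 8, O at 11 | -1=+1→10*; -3=+1→8
ply 9, X at 10 | -1=-1→9*; -3=-1→7
ply 10, O at 9 | -1=+1→8*; -3=+1→6
ply 11, X at 8 | -1=-1→7*; -3=-1→5
ply 12, O at 7 | -1=+1→6*; -3=+1→4
ply 13, X at 6 | -1=-1→5*; -3=-1→3
ply 14, O at 5 | -1=+1→4*; -3=+1→2
ply 15, X at 4 | -1=-1→3*; -3=-1→1
ply 16, O at 3 | -1=+1→2*; -3=+1→0
ply 17, X at 2 | -1=-1→1*
ply 18, O at 1 | -1=+1→0*
ply 19: 0 is terminal -1 (X); from 18 depth 18
suppose X passes — search the same position with O to move:
pass> ply 1, O at 18 | -1=-1→17*; -3=-1→15
pass> ply 2, X at 17 | -1=+1→16*; -3=+1→14
pass> ply 3, O at 16 | -1=-1→15*; -3=-1→13
pass> ply 4, X at 15 | -1=+1→14*; -3=+1→12
pass> ply 5, O at 14 | -1=-1→13*; -3=-1→11
pass> ply 6, X at 13 | -1=+1→12*; -3=+1→10
pass> ply 7, O at 12 | -1=-1→11*; -3=-1→9
pass> ply 8, X at 11 | -1=+1→10*; -3=+1→8
pass> ply 9, O at 10 | -1=-1→9*; -3=-1→7
pass> ply 10, X at 9 | -1=+1→8*; -3=+1→6
pass> ply 11, O at 8 | -1=-1→7*; -3=-1→5
pass> ply 12, X at 7 | -1=+1→6*; -3=+1→4
pass> ply 13, O at 6 | -1=-1→5*; -3=-1→3
pass> ply 14, X at 5 | -1=+1→4*; -3=+1→2
pass> ply 15, O at 4 | -1=-1→3*; -3=-1→1
pass> ply 16, X at 3 | -1=+1→2*; -3=+1→0
pass> ply 17, O at 2 | -1=-1→1*
pass> ply 18, X at 1 | -1=+1→0*
pass> ply 19: 0 is terminal -1 (O); from 18 depth 18
for X: play -1, pass +1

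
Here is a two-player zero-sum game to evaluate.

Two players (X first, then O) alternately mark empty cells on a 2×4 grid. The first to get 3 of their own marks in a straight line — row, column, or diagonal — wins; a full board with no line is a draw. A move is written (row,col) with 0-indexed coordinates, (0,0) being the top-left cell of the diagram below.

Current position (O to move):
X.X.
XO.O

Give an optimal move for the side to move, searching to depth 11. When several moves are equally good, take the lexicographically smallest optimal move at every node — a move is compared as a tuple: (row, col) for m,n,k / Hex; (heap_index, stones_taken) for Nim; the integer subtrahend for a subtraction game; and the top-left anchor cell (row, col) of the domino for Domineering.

O's best at [X.X./XO.O]: (1,2)

p1 O@[X.X./XO.O]: (0,1)[XOX./XO.O]+0 (0,3)[X.XO/XO.O]-1 (1,2)[X.X./XOOO]+1*
p2 X@[X.X./XOOO] terminal -1; root [X.X./XO.O] d11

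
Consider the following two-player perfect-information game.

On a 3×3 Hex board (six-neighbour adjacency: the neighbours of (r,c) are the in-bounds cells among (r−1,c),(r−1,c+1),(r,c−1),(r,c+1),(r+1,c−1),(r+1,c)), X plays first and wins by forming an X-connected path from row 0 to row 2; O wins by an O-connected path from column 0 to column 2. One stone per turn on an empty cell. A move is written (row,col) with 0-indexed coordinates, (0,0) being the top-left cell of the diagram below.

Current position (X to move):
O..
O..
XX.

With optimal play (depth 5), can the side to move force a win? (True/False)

X winning at [O../O../XX.]: True

ply 1, X at O../O../XX. | (0,1)=-1→OX./O../XX.; (0,2)=+1→O.X/O../XX.*; (1,1)=+1→O../OX./XX.; (1,2)=-1→O../O.X/XX.; (2,2)=-1→O../O../XXX
ply 2, O at O.X/O../XX. | (0,1)=-1→OOX/O../XX.*; (1,1)=-1→O.X/OO./XX.; (1,2)=-1→O.X/O.O/XX.; (2,2)=-1→O.X/O../XXO
ply 3, X at OOX/O../XX. | (1,1)=+1→OOX/OX./XX.*; (1,2)=+1→OOX/O.X/XX.; (2,2)=+1→OOX/O../XXX
ply 4: OOX/OX./XX. is terminal -1 (O); from O../O../XX. depth 5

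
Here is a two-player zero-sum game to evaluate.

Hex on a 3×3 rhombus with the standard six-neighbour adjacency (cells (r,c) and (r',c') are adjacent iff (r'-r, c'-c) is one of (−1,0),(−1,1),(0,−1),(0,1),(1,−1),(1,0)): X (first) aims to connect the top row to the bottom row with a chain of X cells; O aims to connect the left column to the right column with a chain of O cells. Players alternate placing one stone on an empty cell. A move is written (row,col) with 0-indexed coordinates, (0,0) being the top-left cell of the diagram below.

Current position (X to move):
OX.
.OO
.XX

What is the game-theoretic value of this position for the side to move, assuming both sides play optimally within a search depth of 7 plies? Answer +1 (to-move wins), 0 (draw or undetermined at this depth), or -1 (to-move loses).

[OX./.OO/.XX] X move#1: (0,2):-1/OXX/.OO/.XX*, (1,0):-1/OX./XOO/.XX, (2,0):-1/OX./.OO/XXX
[OXX/.OO/.XX] O move#2: (1,0):+1/OXX/OOO/.XX*, (2,0):+1/OXX/.OO/OXX
[OXX/OOO/.XX] end (terminal -1, X#3); searched OX./.OO/.XX to 7

value(OX./.OO/.XX, X) = -1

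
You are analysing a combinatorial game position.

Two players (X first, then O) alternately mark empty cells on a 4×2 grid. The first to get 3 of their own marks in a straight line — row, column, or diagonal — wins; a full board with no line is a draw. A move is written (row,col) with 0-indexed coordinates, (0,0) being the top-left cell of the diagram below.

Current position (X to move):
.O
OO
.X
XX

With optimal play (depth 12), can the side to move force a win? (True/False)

X winning at [.O/OO/.X/XX]: False

[.O/OO/.X/XX] X move#1: (0,0):+0/XO/OO/.X/XX*, (2,0):+0/.O/OO/XX/XX
[XO/OO/.X/XX] O move#2: (2,0):+0/XO/OO/OX/XX*
[XO/OO/OX/XX] end (terminal +0, X#3); searched .O/OO/.X/XX to 12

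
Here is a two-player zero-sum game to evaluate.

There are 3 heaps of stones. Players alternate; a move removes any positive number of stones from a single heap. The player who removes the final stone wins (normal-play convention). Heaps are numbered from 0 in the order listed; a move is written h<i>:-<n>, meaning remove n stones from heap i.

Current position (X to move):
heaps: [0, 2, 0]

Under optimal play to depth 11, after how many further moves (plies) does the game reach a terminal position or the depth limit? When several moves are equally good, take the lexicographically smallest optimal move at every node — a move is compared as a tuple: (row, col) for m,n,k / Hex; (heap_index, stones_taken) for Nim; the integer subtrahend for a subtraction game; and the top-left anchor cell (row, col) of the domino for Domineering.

PV length from [(0,2,0)]: 1 ply

ply 1, X at (0,2,0) | h1:-1=-1→(0,1,0); h1:-2=+1→(0,0,0)*
ply 2: (0,0,0) is terminal -1 (O); from (0,2,0) depth 11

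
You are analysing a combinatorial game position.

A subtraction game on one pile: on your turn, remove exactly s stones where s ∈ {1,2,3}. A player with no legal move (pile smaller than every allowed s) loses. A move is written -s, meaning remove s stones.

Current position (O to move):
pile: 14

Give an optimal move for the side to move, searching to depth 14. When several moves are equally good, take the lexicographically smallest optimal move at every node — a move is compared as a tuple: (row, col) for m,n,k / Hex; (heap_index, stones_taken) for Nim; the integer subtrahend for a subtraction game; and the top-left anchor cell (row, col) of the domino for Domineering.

ply 1, O at 14 | -1=-1→13; -2=+1→12*; -3=-1→11
ply 2, X at 12 | -1=-1→11*; -2=-1→10; -3=-1→9
ply 3, O at 11 | -1=-1→10; -2=-1→9; -3=+1→8*
ply 4, X at 8 | -1=-1→7*; -2=-1→6; -3=-1→5
ply 5, O at 7 | -1=-1→6; -2=-1→5; -3=+1→4*
ply 6, X at 4 | -1=-1→3*; -2=-1→2; -3=-1→1
ply 7, O at 3 | -1=-1→2; -2=-1→1; -3=+1→0*
ply 8: 0 is terminal -1 (X); from 14 depth 14

O's best at [14]: -2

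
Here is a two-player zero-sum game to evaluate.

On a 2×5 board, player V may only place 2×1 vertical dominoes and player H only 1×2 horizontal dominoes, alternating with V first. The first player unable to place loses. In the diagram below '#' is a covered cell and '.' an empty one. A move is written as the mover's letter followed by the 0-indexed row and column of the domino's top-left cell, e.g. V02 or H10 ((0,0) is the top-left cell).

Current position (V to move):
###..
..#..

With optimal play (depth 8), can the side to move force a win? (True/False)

p1 V@[###../..#..]: V03[####./..##.]+1* V04[###.#/..#.#]+1
p2 H@[####./..##.]: H10[####./####.]-1*
p3 V@[####./####.]: V04[#####/#####]+1*
p4 H@[#####/#####] terminal -1; root [###../..#..] d8

V winning at [###../..#..]: True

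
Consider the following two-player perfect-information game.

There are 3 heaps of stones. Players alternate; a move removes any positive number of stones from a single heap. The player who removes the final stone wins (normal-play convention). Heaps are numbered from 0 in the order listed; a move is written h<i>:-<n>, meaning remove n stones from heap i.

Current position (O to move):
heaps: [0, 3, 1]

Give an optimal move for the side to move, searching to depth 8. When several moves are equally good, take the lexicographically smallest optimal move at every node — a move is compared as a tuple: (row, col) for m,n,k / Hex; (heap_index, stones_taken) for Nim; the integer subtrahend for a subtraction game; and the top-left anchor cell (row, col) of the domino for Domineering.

[(0,3,1)] O move#1: h1:-1:-1/(0,2,1), h1:-2:+1/(0,1,1)*, h1:-3:-1/(0,0,1), h2:-1:-1/(0,3,0)
[(0,1,1)] X move#2: h1:-1:-1/(0,0,1)*, h2:-1:-1/(0,1,0)
[(0,0,1)] O move#3: h2:-1:+1/(0,0,0)*
[(0,0,0)] end (terminal -1, X#4); searched (0,3,1) to 8

O's best at [(0,3,1)]: h1:-2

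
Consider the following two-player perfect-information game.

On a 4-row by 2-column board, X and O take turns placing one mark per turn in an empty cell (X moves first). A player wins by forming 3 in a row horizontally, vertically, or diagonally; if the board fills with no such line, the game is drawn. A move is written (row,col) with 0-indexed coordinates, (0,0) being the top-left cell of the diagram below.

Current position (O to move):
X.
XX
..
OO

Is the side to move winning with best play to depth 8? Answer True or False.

O winning at [X./XX/../OO]: False

[X./XX/../OO] O move#1: (0,1):-1/XO/XX/../OO, (2,0):+0/X./XX/O./OO*, (2,1):-1/X./XX/.O/OO
[X./XX/O./OO] X move#2: (0,1):+0/XX/XX/O./OO*, (2,1):+0/X./XX/OX/OO
[XX/XX/O./OO] O move#3: (2,1):+0/XX/XX/OO/OO*
[XX/XX/OO/OO] end (terminal +0, X#4); searched X./XX/../OO to 8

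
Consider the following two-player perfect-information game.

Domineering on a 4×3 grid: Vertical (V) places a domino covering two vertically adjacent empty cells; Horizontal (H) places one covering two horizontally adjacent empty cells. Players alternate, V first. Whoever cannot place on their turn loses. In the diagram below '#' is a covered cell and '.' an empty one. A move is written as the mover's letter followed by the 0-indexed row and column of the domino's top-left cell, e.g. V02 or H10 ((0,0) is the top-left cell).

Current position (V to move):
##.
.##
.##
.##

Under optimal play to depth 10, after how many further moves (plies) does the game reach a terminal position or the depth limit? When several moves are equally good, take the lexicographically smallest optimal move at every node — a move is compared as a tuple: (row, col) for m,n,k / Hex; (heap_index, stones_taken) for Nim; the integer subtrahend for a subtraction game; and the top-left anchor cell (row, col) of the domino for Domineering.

PV length from [##./.##/.##/.##]: 1 ply

ply 1, V at ##./.##/.##/.## | V10=+1→##./###/###/.##*; V20=+1→##./.##/###/###
ply 2: ##./###/###/.## is terminal -1 (H); from ##./.##/.##/.## depth 10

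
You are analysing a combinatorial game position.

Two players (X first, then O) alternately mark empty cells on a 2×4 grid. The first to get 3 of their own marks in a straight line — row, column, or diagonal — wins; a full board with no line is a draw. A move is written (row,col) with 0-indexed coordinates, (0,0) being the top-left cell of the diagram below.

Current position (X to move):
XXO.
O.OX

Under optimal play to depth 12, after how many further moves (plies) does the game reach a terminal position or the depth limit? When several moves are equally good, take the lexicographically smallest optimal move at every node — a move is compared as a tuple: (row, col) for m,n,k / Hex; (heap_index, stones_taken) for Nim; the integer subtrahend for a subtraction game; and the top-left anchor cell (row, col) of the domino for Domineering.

p1 X@[XXO./O.OX]: (0,3)[XXOX/O.OX]-1 (1,1)[XXO./OXOX]+0*
p2 O@[XXO./OXOX]: (0,3)[XXOO/OXOX]+0*
p3 X@[XXOO/OXOX] terminal +0; root [XXO./O.OX] d12

PV length from [XXO./O.OX]: 2 plies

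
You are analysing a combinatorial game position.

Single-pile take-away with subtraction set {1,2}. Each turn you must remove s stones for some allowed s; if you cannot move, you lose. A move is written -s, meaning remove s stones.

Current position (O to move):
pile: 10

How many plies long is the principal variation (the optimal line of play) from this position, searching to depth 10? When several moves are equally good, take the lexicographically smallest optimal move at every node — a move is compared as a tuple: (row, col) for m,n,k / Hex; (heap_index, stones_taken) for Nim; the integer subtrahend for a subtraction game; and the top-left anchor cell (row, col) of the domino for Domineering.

PV length from [10]: 7 plies

ply 1, O at 10 | -1=+1→9*; -2=-1→8
ply 2, X at 9 | -1=-1→8*; -2=-1→7
ply 3, O at 8 | -1=-1→7; -2=+1→6*
ply 4, X at 6 | -1=-1→5*; -2=-1→4
ply 5, O at 5 | -1=-1→4; -2=+1→3*
ply 6, X at 3 | -1=-1→2*; -2=-1→1
ply 7, O at 2 | -1=-1→1; -2=+1→0*
ply 8: 0 is terminal -1 (X); from 10 depth 10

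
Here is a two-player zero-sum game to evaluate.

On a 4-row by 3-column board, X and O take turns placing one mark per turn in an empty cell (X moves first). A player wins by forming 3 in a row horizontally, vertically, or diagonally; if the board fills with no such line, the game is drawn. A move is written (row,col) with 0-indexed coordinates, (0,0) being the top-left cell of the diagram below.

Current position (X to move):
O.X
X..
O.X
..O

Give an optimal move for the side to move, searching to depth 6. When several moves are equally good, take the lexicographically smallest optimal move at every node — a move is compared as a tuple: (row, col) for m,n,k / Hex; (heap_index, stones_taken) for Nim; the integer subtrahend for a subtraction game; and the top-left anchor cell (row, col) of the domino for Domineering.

X's best at [O.X/X../O.X/..O]: (1,1)

[O.X/X../O.X/..O] X move#1: (0,1):+0/OXX/X../O.X/..O, (1,1):+1/O.X/XX./O.X/..O*, (1,2):+1/O.X/X.X/O.X/..O, (2,1):+1/O.X/X../OXX/..O, (3,0):+0/O.X/X../O.X/X.O, (3,1):+0/O.X/X../O.X/.XO
[O.X/XX./O.X/..O] O move#2: (0,1):-1/OOX/XX./O.X/..O*, (1,2):-1/O.X/XXO/O.X/..O, (2,1):-1/O.X/XX./OOX/..O, (3,0):-1/O.X/XX./O.X/O.O, (3,1):-1/O.X/XX./O.X/.OO
[OOX/XX./O.X/..O] X move#3: (1,2):+1/OOX/XXX/O.X/..O*, (2,1):+1/OOX/XX./OXX/..O, (3,0):+0/OOX/XX./O.X/X.O, (3,1):+1/OOX/XX./O.X/.XO
[OOX/XXX/O.X/..O] end (terminal -1, O#4); searched O.X/X../O.X/..O to 6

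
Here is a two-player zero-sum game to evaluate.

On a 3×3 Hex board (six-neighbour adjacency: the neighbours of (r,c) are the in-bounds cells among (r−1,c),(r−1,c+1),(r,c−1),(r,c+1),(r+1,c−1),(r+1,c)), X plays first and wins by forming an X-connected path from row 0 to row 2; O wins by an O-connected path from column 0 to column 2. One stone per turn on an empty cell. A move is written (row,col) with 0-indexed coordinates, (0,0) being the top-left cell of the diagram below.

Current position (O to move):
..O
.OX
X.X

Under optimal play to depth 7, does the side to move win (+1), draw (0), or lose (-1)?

[..O/.OX/X.X] O move#1: (0,0):+1/O.O/.OX/X.X*, (0,1):+1/.OO/.OX/X.X, (1,0):+1/..O/OOX/X.X, (2,1):-1/..O/.OX/XOX
[O.O/.OX/X.X] X move#2: (0,1):-1/OXO/.OX/X.X*, (1,0):-1/O.O/XOX/X.X, (2,1):-1/O.O/.OX/XXX
[OXO/.OX/X.X] O move#3: (1,0):+1/OXO/OOX/X.X*, (2,1):-1/OXO/.OX/XOX
[OXO/OOX/X.X] end (terminal -1, X#4); searched ..O/.OX/X.X to 7

value(..O/.OX/X.X, O) = +1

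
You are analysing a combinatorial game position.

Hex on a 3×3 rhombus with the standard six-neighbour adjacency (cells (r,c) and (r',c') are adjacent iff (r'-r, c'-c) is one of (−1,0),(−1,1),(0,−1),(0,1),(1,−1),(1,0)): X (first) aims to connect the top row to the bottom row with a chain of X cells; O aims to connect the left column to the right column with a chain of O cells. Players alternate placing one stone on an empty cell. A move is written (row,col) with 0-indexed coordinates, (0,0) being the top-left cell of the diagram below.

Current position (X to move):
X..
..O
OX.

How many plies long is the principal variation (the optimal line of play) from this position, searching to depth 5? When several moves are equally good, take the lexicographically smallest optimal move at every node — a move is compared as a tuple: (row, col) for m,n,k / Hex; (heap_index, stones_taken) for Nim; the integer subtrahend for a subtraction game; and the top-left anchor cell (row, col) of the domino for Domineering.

PV length from [X../..O/OX.]: 3 plies

ply 1, X at X../..O/OX. | (0,1)=-1→XX./..O/OX.; (0,2)=-1→X.X/..O/OX.; (1,0)=-1→X../X.O/OX.; (1,1)=+1→X../.XO/OX.*; (2,2)=-1→X../..O/OXX
ply 2, O at X../.XO/OX. | (0,1)=-1→XO./.XO/OX.*; (0,2)=-1→X.O/.XO/OX.; (1,0)=-1→X../OXO/OX.; (2,2)=-1→X../.XO/OXO
ply 3, X at XO./.XO/OX. | (0,2)=+1→XOX/.XO/OX.*; (1,0)=+1→XO./XXO/OX.; (2,2)=+1→XO./.XO/OXX
ply 4: XOX/.XO/OX. is terminal -1 (O); from X../..O/OX. depth 5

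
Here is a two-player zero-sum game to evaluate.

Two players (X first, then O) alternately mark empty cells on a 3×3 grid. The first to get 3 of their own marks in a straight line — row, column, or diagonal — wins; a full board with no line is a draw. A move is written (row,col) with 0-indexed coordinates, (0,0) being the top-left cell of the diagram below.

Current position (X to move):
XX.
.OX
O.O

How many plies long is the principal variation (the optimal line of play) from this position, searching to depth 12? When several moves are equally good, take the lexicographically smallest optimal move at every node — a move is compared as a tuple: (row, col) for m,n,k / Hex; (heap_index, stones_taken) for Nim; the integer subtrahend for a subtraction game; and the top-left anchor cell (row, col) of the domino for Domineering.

ply 1, X at XX./.OX/O.O | (0,2)=+1→XXX/.OX/O.O*; (1,0)=-1→XX./XOX/O.O; (2,1)=-1→XX./.OX/OXO
ply 2: XXX/.OX/O.O is terminal -1 (O); from XX./.OX/O.O depth 12

PV length from [XX./.OX/O.O]: 1 ply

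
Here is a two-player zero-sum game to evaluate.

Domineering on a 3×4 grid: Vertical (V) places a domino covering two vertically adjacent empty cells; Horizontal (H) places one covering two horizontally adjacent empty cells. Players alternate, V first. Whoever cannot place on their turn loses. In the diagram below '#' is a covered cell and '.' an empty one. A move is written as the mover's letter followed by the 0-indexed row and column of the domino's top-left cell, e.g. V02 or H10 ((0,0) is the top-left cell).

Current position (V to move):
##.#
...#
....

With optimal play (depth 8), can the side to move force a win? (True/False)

V winning at [##.#/...#/....]: True

[##.#/...#/....] V move#1: V02:-1/####/..##/...., V10:-1/##.#/#..#/#..., V11:+1/##.#/.#.#/.#..*, V12:-1/##.#/..##/..#.
[##.#/.#.#/.#..] H move#2: H22:-1/##.#/.#.#/.###*
[##.#/.#.#/.###] V move#3: V02:+1/####/.###/.###*, V10:+1/##.#/##.#/####
[####/.###/.###] end (terminal -1, H#4); searched ##.#/...#/.... to 8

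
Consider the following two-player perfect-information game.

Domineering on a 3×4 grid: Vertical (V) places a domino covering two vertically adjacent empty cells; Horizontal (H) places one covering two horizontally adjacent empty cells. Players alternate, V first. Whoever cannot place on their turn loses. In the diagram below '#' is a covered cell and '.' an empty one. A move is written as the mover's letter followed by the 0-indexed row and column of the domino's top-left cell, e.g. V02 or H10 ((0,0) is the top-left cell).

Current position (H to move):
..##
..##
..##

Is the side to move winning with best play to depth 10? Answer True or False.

H winning at [..##/..##/..##]: True

ply 1, H at ..##/..##/..## | H00=-1→####/..##/..##; H10=+1→..##/####/..##*; H20=-1→..##/..##/####
ply 2: ..##/####/..## is terminal -1 (V); from ..##/..##/..## depth 10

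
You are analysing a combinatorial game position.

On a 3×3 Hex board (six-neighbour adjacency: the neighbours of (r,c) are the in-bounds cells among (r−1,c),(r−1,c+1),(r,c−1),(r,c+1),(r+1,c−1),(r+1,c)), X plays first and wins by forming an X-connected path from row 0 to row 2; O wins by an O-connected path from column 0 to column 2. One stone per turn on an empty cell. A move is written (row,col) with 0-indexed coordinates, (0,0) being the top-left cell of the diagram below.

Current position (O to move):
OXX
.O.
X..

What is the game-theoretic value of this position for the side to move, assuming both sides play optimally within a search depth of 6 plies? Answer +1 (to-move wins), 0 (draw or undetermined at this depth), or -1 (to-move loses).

value(OXX/.O./X.., O) = -1

ply 1, O at OXX/.O./X.. | (1,0)=-1→OXX/OO./X..*; (1,2)=-1→OXX/.OO/X..; (2,1)=-1→OXX/.O./XO.; (2,2)=-1→OXX/.O./X.O
ply 2, X at OXX/OO./X.. | (1,2)=+1→OXX/OOX/X..*; (2,1)=-1→OXX/OO./XX.; (2,2)=-1→OXX/OO./X.X
ply 3, O at OXX/OOX/X.. | (2,1)=-1→OXX/OOX/XO.*; (2,2)=-1→OXX/OOX/X.O
ply 4, X at OXX/OOX/XO. | (2,2)=+1→OXX/OOX/XOX*
ply 5: OXX/OOX/XOX is terminal -1 (O); from OXX/.O./X.. depth 6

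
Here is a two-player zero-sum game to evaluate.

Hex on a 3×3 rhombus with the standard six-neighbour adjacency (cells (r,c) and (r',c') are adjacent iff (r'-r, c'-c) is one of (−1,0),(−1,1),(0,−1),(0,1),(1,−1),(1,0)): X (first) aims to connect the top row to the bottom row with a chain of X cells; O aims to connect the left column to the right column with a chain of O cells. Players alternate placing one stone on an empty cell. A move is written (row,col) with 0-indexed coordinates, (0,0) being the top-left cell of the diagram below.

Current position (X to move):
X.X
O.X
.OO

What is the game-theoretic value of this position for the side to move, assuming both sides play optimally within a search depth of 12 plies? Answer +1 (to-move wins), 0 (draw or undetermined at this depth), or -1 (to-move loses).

p1 X@[X.X/O.X/.OO]: (0,1)[XXX/O.X/.OO]-1* (1,1)[X.X/OXX/.OO]-1 (2,0)[X.X/O.X/XOO]-1
p2 O@[XXX/O.X/.OO]: (1,1)[XXX/OOX/.OO]+1* (2,0)[XXX/O.X/OOO]+1
p3 X@[XXX/OOX/.OO] terminal -1; root [X.X/O.X/.OO] d12

value(X.X/O.X/.OO, X) = -1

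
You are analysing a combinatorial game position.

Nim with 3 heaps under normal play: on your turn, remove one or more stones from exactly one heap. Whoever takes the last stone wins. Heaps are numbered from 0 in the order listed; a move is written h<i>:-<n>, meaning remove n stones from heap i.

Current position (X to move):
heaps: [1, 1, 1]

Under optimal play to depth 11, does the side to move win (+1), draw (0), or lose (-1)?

value((1,1,1), X) = +1

[(1,1,1)] X move#1: h0:-1:+1/(0,1,1)*, h1:-1:+1/(1,0,1), h2:-1:+1/(1,1,0)
[(0,1,1)] O move#2: h1:-1:-1/(0,0,1)*, h2:-1:-1/(0,1,0)
[(0,0,1)] X move#3: h2:-1:+1/(0,0,0)*
[(0,0,0)] end (terminal -1, O#4); searched (1,1,1) to 11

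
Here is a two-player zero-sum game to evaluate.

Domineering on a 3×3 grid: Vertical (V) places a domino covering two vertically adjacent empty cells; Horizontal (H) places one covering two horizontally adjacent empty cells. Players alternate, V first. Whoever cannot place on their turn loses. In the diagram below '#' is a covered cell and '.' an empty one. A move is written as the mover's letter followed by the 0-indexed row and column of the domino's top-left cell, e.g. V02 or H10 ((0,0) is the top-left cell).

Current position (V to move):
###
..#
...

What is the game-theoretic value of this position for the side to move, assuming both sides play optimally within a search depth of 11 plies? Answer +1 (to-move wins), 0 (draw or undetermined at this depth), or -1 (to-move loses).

value(###/..#/..., V) = +1

p1 V@[###/..#/...]: V10[###/#.#/#..]-1 V11[###/.##/.#.]+1*
p2 H@[###/.##/.#.] terminal -1; root [###/..#/...] d11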